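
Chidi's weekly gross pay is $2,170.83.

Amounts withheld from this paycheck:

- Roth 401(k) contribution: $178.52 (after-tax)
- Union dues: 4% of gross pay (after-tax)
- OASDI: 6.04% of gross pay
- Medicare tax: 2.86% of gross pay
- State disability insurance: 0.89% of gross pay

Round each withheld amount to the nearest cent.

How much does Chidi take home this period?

$1,692.95

State disability insurance: $2,170.83 × 0.0089 = $19.32
Medicare tax: $2,170.83 × 0.0286 = $62.09
OASDI: $2,170.83 × 0.0604 = $131.12
Roth 401(k) contribution: $178.52
Union dues: $2,170.83 × 0.04 = $86.83
Total deductions = $19.32 + $62.09 + $131.12 + $178.52 + $86.83 = $477.88
Net pay = $2,170.83 − $477.88 = $1,692.95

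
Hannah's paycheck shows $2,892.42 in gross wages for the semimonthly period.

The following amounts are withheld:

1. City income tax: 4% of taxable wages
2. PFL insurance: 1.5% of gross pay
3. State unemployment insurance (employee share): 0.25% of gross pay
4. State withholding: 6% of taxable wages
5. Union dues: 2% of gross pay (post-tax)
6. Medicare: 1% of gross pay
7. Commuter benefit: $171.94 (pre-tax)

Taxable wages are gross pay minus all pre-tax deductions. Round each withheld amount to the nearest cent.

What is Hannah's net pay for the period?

$2,311.04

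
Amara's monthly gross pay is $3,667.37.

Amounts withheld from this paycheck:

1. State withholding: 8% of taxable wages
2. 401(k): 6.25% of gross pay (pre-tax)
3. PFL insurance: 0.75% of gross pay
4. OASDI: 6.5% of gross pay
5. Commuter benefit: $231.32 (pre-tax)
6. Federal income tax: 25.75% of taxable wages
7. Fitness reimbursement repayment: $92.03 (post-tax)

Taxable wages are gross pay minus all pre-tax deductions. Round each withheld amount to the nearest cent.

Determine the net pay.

401(k): $3,667.37 × 0.0625 = $229.21
Commuter benefit: $231.32
Pre-tax total = $229.21 + $231.32 = $460.53
Taxable wages = $3,667.37 − $460.53 = $3,206.84
Federal income tax: $3,206.84 × 0.2575 = $825.76
State withholding: $3,206.84 × 0.08 = $256.55
PFL insurance: $3,667.37 × 0.0075 = $27.51
OASDI: $3,667.37 × 0.065 = $238.38
Fitness reimbursement repayment: $92.03
Total deductions = $229.21 + $231.32 + $825.76 + $256.55 + $27.51 + $238.38 + $92.03 = $1,900.76
Net pay = $3,667.37 − $1,900.76 = $1,766.61

$1,766.61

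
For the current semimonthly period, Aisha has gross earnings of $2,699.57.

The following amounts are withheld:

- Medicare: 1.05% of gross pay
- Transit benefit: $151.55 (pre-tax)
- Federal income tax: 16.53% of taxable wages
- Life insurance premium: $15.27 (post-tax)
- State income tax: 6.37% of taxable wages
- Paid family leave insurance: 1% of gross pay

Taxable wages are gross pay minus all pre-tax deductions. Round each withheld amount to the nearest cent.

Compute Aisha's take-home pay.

Transit benefit: $151.55
Taxable wages = $2,699.57 − $151.55 = $2,548.02
State income tax: $2,548.02 × 0.0637 = $162.31
Federal income tax: $2,548.02 × 0.1653 = $421.19
Medicare: $2,699.57 × 0.0105 = $28.35
Paid family leave insurance: $2,699.57 × 0.01 = $27.00
Life insurance premium: $15.27
Total deductions = $151.55 + $162.31 + $421.19 + $28.35 + $27.00 + $15.27 = $805.67
Net pay = $2,699.57 − $805.67 = $1,893.90

$1,893.90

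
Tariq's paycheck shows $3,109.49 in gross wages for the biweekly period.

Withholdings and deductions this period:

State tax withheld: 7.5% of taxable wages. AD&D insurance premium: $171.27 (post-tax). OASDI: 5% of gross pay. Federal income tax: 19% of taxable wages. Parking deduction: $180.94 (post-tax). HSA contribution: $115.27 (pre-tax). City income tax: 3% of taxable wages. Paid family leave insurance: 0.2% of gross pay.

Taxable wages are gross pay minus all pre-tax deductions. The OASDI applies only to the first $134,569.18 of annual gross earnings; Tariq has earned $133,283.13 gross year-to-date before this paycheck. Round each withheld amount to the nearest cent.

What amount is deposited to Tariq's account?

$1,688.19

HSA contribution: $115.27
Taxable wages = $3,109.49 − $115.27 = $2,994.22
Federal income tax: $2,994.22 × 0.19 = $568.90
State tax withheld: $2,994.22 × 0.075 = $224.57
City income tax: $2,994.22 × 0.03 = $89.83
Paid family leave insurance: $3,109.49 × 0.002 = $6.22
OASDI: only $134,569.18 − $133,283.13 = $1,286.05 of this check is subject → $1,286.05 × 0.05 = $64.30
AD&D insurance premium: $171.27
Parking deduction: $180.94
Total deductions = $115.27 + $568.90 + $224.57 + $89.83 + $6.22 + $64.30 + $171.27 + $180.94 = $1,421.30
Net pay = $3,109.49 − $1,421.30 = $1,688.19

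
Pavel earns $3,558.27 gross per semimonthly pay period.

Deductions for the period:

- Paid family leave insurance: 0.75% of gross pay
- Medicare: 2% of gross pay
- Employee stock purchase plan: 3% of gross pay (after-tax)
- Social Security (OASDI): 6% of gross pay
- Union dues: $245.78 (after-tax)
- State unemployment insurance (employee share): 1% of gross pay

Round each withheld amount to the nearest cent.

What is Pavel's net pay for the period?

$2,858.80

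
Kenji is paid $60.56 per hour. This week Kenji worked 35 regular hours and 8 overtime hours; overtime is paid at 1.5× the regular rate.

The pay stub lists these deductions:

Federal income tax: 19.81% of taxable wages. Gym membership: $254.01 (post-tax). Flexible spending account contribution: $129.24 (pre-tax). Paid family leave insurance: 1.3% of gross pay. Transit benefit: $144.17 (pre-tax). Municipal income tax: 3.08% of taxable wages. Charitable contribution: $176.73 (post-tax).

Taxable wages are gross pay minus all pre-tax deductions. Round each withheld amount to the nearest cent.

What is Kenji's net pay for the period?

$1,516.23

Regular pay: 35 × $60.56 = $2,119.60
Overtime pay: 8 × $60.56 × 1.5 = $726.72
Gross pay = $2,119.60 + $726.72 = $2,846.32
Transit benefit: $144.17
Flexible spending account contribution: $129.24
Pre-tax total = $144.17 + $129.24 = $273.41
Taxable wages = $2,846.32 − $273.41 = $2,572.91
Municipal income tax: $2,572.91 × 0.0308 = $79.25
Federal income tax: $2,572.91 × 0.1981 = $509.69
Paid family leave insurance: $2,846.32 × 0.013 = $37.00
Gym membership: $254.01
Charitable contribution: $176.73
Total deductions = $144.17 + $129.24 + $79.25 + $509.69 + $37.00 + $254.01 + $176.73 = $1,330.09
Net pay = $2,846.32 − $1,330.09 = $1,516.23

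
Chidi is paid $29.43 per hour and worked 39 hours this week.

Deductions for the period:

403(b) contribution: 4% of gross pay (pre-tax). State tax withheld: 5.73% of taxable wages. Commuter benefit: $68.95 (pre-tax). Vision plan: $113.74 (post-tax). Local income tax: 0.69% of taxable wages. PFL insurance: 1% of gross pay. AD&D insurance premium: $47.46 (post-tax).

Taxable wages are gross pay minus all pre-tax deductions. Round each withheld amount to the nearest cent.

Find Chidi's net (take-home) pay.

Gross pay: 39 × $29.43 = $1,147.77
Commuter benefit: $68.95
403(b) contribution: $1,147.77 × 0.04 = $45.91
Pre-tax total = $68.95 + $45.91 = $114.86
Taxable wages = $1,147.77 − $114.86 = $1,032.91
State tax withheld: $1,032.91 × 0.0573 = $59.19
Local income tax: $1,032.91 × 0.0069 = $7.13
PFL insurance: $1,147.77 × 0.01 = $11.48
AD&D insurance premium: $47.46
Vision plan: $113.74
Total deductions = $68.95 + $45.91 + $59.19 + $7.13 + $11.48 + $47.46 + $113.74 = $353.86
Net pay = $1,147.77 − $353.86 = $793.91

$793.91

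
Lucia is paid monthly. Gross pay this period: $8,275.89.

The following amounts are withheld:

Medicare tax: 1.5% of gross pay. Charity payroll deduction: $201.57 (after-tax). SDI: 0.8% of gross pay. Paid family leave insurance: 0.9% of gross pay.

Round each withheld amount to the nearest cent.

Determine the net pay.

$7,809.49

SDI: $8,275.89 × 0.008 = $66.21
Medicare tax: $8,275.89 × 0.015 = $124.14
Paid family leave insurance: $8,275.89 × 0.009 = $74.48
Charity payroll deduction: $201.57
Total deductions = $66.21 + $124.14 + $74.48 + $201.57 = $466.40
Net pay = $8,275.89 − $466.40 = $7,809.49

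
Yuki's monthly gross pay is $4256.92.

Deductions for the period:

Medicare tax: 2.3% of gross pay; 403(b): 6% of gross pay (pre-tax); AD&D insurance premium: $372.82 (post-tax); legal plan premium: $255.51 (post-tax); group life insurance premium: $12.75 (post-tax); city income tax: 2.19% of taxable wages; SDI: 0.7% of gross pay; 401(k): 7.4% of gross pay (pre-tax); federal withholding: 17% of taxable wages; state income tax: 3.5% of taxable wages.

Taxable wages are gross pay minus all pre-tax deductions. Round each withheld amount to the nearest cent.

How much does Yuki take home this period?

$2081.24

403(b): $4256.92 × 0.06 = $255.42
401(k): $4256.92 × 0.074 = $315.01
Pre-tax total = $255.42 + $315.01 = $570.43
Taxable wages = $4256.92 − $570.43 = $3686.49
State income tax: $3686.49 × 0.035 = $129.03
Federal withholding: $3686.49 × 0.17 = $626.70
City income tax: $3686.49 × 0.0219 = $80.73
Medicare tax: $4256.92 × 0.023 = $97.91
SDI: $4256.92 × 0.007 = $29.80
Legal plan premium: $255.51
Group life insurance premium: $12.75
AD&D insurance premium: $372.82
Total deductions = $255.42 + $315.01 + $129.03 + $626.70 + $80.73 + $97.91 + $29.80 + $255.51 + $12.75 + $372.82 = $2175.68
Net pay = $4256.92 − $2175.68 = $2081.24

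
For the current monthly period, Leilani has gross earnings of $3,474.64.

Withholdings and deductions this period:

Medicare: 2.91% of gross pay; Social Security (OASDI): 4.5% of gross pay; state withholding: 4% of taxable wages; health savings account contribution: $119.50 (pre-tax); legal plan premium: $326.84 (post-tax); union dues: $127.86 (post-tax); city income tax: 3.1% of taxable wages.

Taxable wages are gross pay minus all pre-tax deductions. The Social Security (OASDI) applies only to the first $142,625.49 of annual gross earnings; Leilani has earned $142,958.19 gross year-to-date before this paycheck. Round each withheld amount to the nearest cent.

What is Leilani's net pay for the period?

$2,561.11

Health savings account contribution: $119.50
Taxable wages = $3,474.64 − $119.50 = $3,355.14
State withholding: $3,355.14 × 0.04 = $134.21
City income tax: $3,355.14 × 0.031 = $104.01
Medicare: $3,474.64 × 0.0291 = $101.11
Social Security (OASDI): annual cap $142,625.49 already reached (YTD $142,958.19), so $0.00
Union dues: $127.86
Legal plan premium: $326.84
Total deductions = $119.50 + $134.21 + $104.01 + $101.11 + $0.00 + $127.86 + $326.84 = $913.53
Net pay = $3,474.64 − $913.53 = $2,561.11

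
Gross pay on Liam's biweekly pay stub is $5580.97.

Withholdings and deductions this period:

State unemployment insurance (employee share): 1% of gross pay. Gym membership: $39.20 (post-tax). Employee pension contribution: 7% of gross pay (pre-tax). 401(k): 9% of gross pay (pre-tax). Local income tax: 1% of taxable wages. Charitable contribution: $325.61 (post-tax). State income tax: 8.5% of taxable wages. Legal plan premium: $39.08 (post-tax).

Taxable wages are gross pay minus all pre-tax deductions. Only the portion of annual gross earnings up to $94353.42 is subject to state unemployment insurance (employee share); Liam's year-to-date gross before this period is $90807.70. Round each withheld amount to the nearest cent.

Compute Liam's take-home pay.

Employee pension contribution: $5580.97 × 0.07 = $390.67
401(k): $5580.97 × 0.09 = $502.29
Pre-tax total = $390.67 + $502.29 = $892.96
Taxable wages = $5580.97 − $892.96 = $4688.01
State income tax: $4688.01 × 0.085 = $398.48
Local income tax: $4688.01 × 0.01 = $46.88
State unemployment insurance (employee share): only $94353.42 − $90807.70 = $3545.72 of this check is subject → $3545.72 × 0.01 = $35.46
Legal plan premium: $39.08
Charitable contribution: $325.61
Gym membership: $39.20
Total deductions = $390.67 + $502.29 + $398.48 + $46.88 + $35.46 + $39.08 + $325.61 + $39.20 = $1777.67
Net pay = $5580.97 − $1777.67 = $3803.30

$3803.30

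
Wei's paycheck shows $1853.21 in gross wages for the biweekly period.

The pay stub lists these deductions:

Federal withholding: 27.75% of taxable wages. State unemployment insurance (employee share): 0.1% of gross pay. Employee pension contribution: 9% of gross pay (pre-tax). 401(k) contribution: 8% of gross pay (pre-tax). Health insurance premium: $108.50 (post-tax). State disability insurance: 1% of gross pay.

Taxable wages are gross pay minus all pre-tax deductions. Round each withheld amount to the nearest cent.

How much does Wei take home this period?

401(k) contribution: $1853.21 × 0.08 = $148.26
Employee pension contribution: $1853.21 × 0.09 = $166.79
Pre-tax total = $148.26 + $166.79 = $315.05
Taxable wages = $1853.21 − $315.05 = $1538.16
Federal withholding: $1538.16 × 0.2775 = $426.84
State disability insurance: $1853.21 × 0.01 = $18.53
State unemployment insurance (employee share): $1853.21 × 0.001 = $1.85
Health insurance premium: $108.50
Total deductions = $148.26 + $166.79 + $426.84 + $18.53 + $1.85 + $108.50 = $870.77
Net pay = $1853.21 − $870.77 = $982.44

$982.44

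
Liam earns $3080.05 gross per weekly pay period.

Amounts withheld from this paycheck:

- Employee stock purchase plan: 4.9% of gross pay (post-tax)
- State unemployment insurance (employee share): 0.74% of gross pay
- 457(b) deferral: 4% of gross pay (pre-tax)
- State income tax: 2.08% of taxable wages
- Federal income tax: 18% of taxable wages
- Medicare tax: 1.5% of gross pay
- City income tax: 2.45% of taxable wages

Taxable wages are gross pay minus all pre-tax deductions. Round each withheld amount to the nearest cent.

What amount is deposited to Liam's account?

$2070.77

457(b) deferral: $3080.05 × 0.04 = $123.20
Taxable wages = $3080.05 − $123.20 = $2956.85
Federal income tax: $2956.85 × 0.18 = $532.23
City income tax: $2956.85 × 0.0245 = $72.44
State income tax: $2956.85 × 0.0208 = $61.50
Medicare tax: $3080.05 × 0.015 = $46.20
State unemployment insurance (employee share): $3080.05 × 0.0074 = $22.79
Employee stock purchase plan: $3080.05 × 0.049 = $150.92
Total deductions = $123.20 + $532.23 + $72.44 + $61.50 + $46.20 + $22.79 + $150.92 = $1009.28
Net pay = $3080.05 − $1009.28 = $2070.77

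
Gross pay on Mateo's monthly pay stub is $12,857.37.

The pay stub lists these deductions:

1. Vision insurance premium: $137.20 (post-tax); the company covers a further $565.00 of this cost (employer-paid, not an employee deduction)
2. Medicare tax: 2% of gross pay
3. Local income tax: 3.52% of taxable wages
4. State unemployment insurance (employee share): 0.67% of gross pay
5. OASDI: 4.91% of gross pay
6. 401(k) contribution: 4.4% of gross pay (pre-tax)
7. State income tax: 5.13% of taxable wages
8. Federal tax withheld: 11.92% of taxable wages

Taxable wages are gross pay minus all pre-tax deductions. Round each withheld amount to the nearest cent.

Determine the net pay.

$8,651.47

401(k) contribution: $12,857.37 × 0.044 = $565.72
Taxable wages = $12,857.37 − $565.72 = $12,291.65
State income tax: $12,291.65 × 0.0513 = $630.56
Federal tax withheld: $12,291.65 × 0.1192 = $1,465.16
Local income tax: $12,291.65 × 0.0352 = $432.67
Medicare tax: $12,857.37 × 0.02 = $257.15
State unemployment insurance (employee share): $12,857.37 × 0.0067 = $86.14
OASDI: $12,857.37 × 0.0491 = $631.30
Vision insurance premium: $137.20
(Employer's $565.00 toward vision insurance premium is not withheld from the employee.)
Total deductions = $565.72 + $630.56 + $1,465.16 + $432.67 + $257.15 + $86.14 + $631.30 + $137.20 = $4,205.90
Net pay = $12,857.37 − $4,205.90 = $8,651.47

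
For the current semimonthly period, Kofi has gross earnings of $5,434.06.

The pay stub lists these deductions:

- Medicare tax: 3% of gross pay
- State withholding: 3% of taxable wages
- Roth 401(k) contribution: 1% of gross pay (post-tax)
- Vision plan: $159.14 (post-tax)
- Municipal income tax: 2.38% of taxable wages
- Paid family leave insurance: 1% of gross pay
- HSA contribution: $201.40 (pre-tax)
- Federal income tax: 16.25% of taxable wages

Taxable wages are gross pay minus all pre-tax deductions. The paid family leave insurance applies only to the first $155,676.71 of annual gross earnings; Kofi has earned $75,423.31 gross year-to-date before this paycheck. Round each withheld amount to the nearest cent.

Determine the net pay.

HSA contribution: $201.40
Taxable wages = $5,434.06 − $201.40 = $5,232.66
Federal income tax: $5,232.66 × 0.1625 = $850.31
State withholding: $5,232.66 × 0.03 = $156.98
Municipal income tax: $5,232.66 × 0.0238 = $124.54
Medicare tax: $5,434.06 × 0.03 = $163.02
Paid family leave insurance: cap not yet reached, full $5,434.06 is subject → $5,434.06 × 0.01 = $54.34
Roth 401(k) contribution: $5,434.06 × 0.01 = $54.34
Vision plan: $159.14
Total deductions = $201.40 + $850.31 + $156.98 + $124.54 + $163.02 + $54.34 + $54.34 + $159.14 = $1,764.07
Net pay = $5,434.06 − $1,764.07 = $3,669.99

$3,669.99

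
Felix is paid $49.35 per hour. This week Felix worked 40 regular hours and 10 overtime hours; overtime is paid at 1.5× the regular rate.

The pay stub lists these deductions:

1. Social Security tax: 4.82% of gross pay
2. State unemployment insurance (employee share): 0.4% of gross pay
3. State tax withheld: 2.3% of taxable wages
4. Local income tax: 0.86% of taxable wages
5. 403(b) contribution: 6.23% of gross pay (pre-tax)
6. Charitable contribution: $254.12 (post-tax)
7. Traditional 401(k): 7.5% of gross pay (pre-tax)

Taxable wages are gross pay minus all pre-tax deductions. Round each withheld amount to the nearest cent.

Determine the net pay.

$1,871.77

Regular pay: 40 × $49.35 = $1,974.00
Overtime pay: 10 × $49.35 × 1.5 = $740.25
Gross pay = $1,974.00 + $740.25 = $2,714.25
Traditional 401(k): $2,714.25 × 0.075 = $203.57
403(b) contribution: $2,714.25 × 0.0623 = $169.10
Pre-tax total = $203.57 + $169.10 = $372.67
Taxable wages = $2,714.25 − $372.67 = $2,341.58
State tax withheld: $2,341.58 × 0.023 = $53.86
Local income tax: $2,341.58 × 0.0086 = $20.14
State unemployment insurance (employee share): $2,714.25 × 0.004 = $10.86
Social Security tax: $2,714.25 × 0.0482 = $130.83
Charitable contribution: $254.12
Total deductions = $203.57 + $169.10 + $53.86 + $20.14 + $10.86 + $130.83 + $254.12 = $842.48
Net pay = $2,714.25 − $842.48 = $1,871.77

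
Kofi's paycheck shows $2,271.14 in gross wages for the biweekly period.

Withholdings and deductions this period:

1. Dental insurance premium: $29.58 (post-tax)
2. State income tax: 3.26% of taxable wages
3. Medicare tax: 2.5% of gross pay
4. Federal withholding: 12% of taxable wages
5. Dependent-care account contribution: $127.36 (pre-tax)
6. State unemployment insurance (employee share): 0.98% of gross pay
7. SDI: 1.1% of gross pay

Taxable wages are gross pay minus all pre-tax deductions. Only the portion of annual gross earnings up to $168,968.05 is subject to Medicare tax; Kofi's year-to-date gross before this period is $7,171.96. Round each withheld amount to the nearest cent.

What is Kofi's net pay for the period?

$1,683.04

Dependent-care account contribution: $127.36
Taxable wages = $2,271.14 − $127.36 = $2,143.78
Federal withholding: $2,143.78 × 0.12 = $257.25
State income tax: $2,143.78 × 0.0326 = $69.89
SDI: $2,271.14 × 0.011 = $24.98
Medicare tax: cap not yet reached, full $2,271.14 is subject → $2,271.14 × 0.025 = $56.78
State unemployment insurance (employee share): $2,271.14 × 0.0098 = $22.26
Dental insurance premium: $29.58
Total deductions = $127.36 + $257.25 + $69.89 + $24.98 + $56.78 + $22.26 + $29.58 = $588.10
Net pay = $2,271.14 − $588.10 = $1,683.04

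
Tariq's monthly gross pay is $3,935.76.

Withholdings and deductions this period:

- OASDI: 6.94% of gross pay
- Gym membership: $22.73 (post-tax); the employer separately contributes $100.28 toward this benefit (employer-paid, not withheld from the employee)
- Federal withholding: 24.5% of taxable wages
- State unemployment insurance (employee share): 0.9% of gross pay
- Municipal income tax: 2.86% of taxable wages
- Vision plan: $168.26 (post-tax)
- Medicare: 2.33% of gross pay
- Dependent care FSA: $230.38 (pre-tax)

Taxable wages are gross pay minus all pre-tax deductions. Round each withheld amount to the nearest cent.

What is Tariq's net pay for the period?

Dependent care FSA: $230.38
Taxable wages = $3,935.76 − $230.38 = $3,705.38
Federal withholding: $3,705.38 × 0.245 = $907.82
Municipal income tax: $3,705.38 × 0.0286 = $105.97
Medicare: $3,935.76 × 0.0233 = $91.70
OASDI: $3,935.76 × 0.0694 = $273.14
State unemployment insurance (employee share): $3,935.76 × 0.009 = $35.42
Vision plan: $168.26
Gym membership: $22.73
(Employer's $100.28 toward gym membership is not withheld from the employee.)
Total deductions = $230.38 + $907.82 + $105.97 + $91.70 + $273.14 + $35.42 + $168.26 + $22.73 = $1,835.42
Net pay = $3,935.76 − $1,835.42 = $2,100.34

$2,100.34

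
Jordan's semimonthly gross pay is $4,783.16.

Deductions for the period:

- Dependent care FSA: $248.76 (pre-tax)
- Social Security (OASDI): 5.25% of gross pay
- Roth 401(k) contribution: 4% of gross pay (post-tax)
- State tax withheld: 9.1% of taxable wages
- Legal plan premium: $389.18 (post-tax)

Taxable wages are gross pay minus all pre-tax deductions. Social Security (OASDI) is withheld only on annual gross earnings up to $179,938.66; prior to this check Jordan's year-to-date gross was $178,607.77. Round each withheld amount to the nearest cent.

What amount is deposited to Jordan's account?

Dependent care FSA: $248.76
Taxable wages = $4,783.16 − $248.76 = $4,534.40
State tax withheld: $4,534.40 × 0.091 = $412.63
Social Security (OASDI): only $179,938.66 − $178,607.77 = $1,330.89 of this check is subject → $1,330.89 × 0.0525 = $69.87
Legal plan premium: $389.18
Roth 401(k) contribution: $4,783.16 × 0.04 = $191.33
Total deductions = $248.76 + $412.63 + $69.87 + $389.18 + $191.33 = $1,311.77
Net pay = $4,783.16 − $1,311.77 = $3,471.39

$3,471.39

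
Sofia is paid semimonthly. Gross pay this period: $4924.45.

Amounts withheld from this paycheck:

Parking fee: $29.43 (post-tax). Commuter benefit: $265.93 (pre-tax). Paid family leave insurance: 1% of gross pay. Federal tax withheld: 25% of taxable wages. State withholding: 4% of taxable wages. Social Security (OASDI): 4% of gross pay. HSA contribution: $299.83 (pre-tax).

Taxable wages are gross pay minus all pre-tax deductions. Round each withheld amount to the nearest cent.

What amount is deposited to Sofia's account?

$2819.02

Commuter benefit: $265.93
HSA contribution: $299.83
Pre-tax total = $265.93 + $299.83 = $565.76
Taxable wages = $4924.45 − $565.76 = $4358.69
Federal tax withheld: $4358.69 × 0.25 = $1089.67
State withholding: $4358.69 × 0.04 = $174.35
Social Security (OASDI): $4924.45 × 0.04 = $196.98
Paid family leave insurance: $4924.45 × 0.01 = $49.24
Parking fee: $29.43
Total deductions = $265.93 + $299.83 + $1089.67 + $174.35 + $196.98 + $49.24 + $29.43 = $2105.43
Net pay = $4924.45 − $2105.43 = $2819.02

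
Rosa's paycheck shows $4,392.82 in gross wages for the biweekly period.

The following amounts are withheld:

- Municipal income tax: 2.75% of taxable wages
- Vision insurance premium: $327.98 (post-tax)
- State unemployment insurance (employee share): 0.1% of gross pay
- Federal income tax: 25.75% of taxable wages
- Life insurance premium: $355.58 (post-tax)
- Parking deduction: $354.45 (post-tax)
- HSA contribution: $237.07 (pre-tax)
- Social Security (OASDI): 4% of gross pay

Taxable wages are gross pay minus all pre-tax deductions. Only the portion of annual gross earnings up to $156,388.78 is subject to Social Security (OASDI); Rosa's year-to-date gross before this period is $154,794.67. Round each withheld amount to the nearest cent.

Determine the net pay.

$1,865.20

HSA contribution: $237.07
Taxable wages = $4,392.82 − $237.07 = $4,155.75
Municipal income tax: $4,155.75 × 0.0275 = $114.28
Federal income tax: $4,155.75 × 0.2575 = $1,070.11
State unemployment insurance (employee share): $4,392.82 × 0.001 = $4.39
Social Security (OASDI): only $156,388.78 − $154,794.67 = $1,594.11 of this check is subject → $1,594.11 × 0.04 = $63.76
Life insurance premium: $355.58
Vision insurance premium: $327.98
Parking deduction: $354.45
Total deductions = $237.07 + $114.28 + $1,070.11 + $4.39 + $63.76 + $355.58 + $327.98 + $354.45 = $2,527.62
Net pay = $4,392.82 − $2,527.62 = $1,865.20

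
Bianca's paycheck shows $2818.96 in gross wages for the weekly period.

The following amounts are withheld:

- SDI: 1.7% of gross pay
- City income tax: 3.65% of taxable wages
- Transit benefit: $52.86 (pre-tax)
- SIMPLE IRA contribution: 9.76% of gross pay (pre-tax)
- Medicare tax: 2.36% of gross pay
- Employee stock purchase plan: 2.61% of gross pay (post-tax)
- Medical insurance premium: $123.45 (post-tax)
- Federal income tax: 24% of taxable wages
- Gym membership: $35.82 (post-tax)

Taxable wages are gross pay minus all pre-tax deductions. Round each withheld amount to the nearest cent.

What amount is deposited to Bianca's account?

$1454.93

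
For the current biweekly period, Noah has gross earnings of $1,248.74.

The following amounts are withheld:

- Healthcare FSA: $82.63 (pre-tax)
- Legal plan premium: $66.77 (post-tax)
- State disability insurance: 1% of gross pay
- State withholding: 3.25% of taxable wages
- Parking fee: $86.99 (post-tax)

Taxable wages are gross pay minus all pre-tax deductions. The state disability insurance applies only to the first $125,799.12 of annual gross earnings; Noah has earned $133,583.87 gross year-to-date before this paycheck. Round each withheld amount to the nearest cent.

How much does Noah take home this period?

Healthcare FSA: $82.63
Taxable wages = $1,248.74 − $82.63 = $1,166.11
State withholding: $1,166.11 × 0.0325 = $37.90
State disability insurance: annual cap $125,799.12 already reached (YTD $133,583.87), so $0.00
Parking fee: $86.99
Legal plan premium: $66.77
Total deductions = $82.63 + $37.90 + $0.00 + $86.99 + $66.77 = $274.29
Net pay = $1,248.74 − $274.29 = $974.45

$974.45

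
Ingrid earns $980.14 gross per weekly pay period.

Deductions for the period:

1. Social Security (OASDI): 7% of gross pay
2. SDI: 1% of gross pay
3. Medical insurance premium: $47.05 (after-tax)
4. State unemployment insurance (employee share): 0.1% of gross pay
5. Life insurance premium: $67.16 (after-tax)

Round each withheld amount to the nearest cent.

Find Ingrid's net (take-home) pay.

$786.54

Social Security (OASDI): $980.14 × 0.07 = $68.61
State unemployment insurance (employee share): $980.14 × 0.001 = $0.98
SDI: $980.14 × 0.01 = $9.80
Life insurance premium: $67.16
Medical insurance premium: $47.05
Total deductions = $68.61 + $0.98 + $9.80 + $67.16 + $47.05 = $193.60
Net pay = $980.14 − $193.60 = $786.54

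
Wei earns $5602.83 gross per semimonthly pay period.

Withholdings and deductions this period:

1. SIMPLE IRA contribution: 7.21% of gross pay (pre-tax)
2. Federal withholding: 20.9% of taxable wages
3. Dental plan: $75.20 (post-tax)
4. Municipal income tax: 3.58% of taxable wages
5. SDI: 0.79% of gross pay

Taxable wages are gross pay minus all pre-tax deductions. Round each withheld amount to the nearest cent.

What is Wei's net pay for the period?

SIMPLE IRA contribution: $5602.83 × 0.0721 = $403.96
Taxable wages = $5602.83 − $403.96 = $5198.87
Municipal income tax: $5198.87 × 0.0358 = $186.12
Federal withholding: $5198.87 × 0.209 = $1086.56
SDI: $5602.83 × 0.0079 = $44.26
Dental plan: $75.20
Total deductions = $403.96 + $186.12 + $1086.56 + $44.26 + $75.20 = $1796.10
Net pay = $5602.83 − $1796.10 = $3806.73

$3806.73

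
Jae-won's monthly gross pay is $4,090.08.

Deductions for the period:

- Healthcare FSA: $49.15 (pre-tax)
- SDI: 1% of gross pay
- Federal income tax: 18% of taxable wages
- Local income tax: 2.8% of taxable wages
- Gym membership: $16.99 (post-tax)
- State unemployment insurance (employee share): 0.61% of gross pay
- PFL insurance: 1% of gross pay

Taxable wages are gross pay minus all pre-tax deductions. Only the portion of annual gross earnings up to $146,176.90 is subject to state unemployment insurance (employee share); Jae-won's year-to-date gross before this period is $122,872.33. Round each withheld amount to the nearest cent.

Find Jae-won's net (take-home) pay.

Healthcare FSA: $49.15
Taxable wages = $4,090.08 − $49.15 = $4,040.93
Federal income tax: $4,040.93 × 0.18 = $727.37
Local income tax: $4,040.93 × 0.028 = $113.15
SDI: $4,090.08 × 0.01 = $40.90
PFL insurance: $4,090.08 × 0.01 = $40.90
State unemployment insurance (employee share): cap not yet reached, full $4,090.08 is subject → $4,090.08 × 0.0061 = $24.95
Gym membership: $16.99
Total deductions = $49.15 + $727.37 + $113.15 + $40.90 + $40.90 + $24.95 + $16.99 = $1,013.41
Net pay = $4,090.08 − $1,013.41 = $3,076.67

$3,076.67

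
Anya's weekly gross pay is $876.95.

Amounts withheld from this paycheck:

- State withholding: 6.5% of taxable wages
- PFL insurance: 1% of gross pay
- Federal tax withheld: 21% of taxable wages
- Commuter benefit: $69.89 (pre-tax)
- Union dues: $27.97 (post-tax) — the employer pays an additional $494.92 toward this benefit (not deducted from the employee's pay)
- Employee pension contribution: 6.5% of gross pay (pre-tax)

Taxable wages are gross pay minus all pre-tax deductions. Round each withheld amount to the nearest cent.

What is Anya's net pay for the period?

Employee pension contribution: $876.95 × 0.065 = $57.00
Commuter benefit: $69.89
Pre-tax total = $57.00 + $69.89 = $126.89
Taxable wages = $876.95 − $126.89 = $750.06
Federal tax withheld: $750.06 × 0.21 = $157.51
State withholding: $750.06 × 0.065 = $48.75
PFL insurance: $876.95 × 0.01 = $8.77
Union dues: $27.97
(Employer's $494.92 toward union dues is not withheld from the employee.)
Total deductions = $57.00 + $69.89 + $157.51 + $48.75 + $8.77 + $27.97 = $369.89
Net pay = $876.95 − $369.89 = $507.06

$507.06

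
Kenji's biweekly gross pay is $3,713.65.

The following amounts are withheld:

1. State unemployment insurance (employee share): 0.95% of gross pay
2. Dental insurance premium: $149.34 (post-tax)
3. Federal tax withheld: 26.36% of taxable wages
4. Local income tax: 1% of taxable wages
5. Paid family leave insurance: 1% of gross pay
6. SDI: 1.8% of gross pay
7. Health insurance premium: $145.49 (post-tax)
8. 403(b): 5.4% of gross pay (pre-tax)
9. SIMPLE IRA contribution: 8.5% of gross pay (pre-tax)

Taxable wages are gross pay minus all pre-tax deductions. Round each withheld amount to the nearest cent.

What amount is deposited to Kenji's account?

403(b): $3,713.65 × 0.054 = $200.54
SIMPLE IRA contribution: $3,713.65 × 0.085 = $315.66
Pre-tax total = $200.54 + $315.66 = $516.20
Taxable wages = $3,713.65 − $516.20 = $3,197.45
Federal tax withheld: $3,197.45 × 0.2636 = $842.85
Local income tax: $3,197.45 × 0.01 = $31.97
SDI: $3,713.65 × 0.018 = $66.85
Paid family leave insurance: $3,713.65 × 0.01 = $37.14
State unemployment insurance (employee share): $3,713.65 × 0.0095 = $35.28
Health insurance premium: $145.49
Dental insurance premium: $149.34
Total deductions = $200.54 + $315.66 + $842.85 + $31.97 + $66.85 + $37.14 + $35.28 + $145.49 + $149.34 = $1,825.12
Net pay = $3,713.65 − $1,825.12 = $1,888.53

$1,888.53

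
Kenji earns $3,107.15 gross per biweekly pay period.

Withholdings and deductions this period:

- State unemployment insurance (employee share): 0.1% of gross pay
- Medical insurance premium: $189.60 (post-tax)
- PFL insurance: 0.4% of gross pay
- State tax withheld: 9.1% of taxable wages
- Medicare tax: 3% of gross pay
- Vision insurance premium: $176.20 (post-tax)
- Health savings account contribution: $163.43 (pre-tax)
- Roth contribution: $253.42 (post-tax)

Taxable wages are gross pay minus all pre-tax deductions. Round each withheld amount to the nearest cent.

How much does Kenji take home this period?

$1,947.87

Health savings account contribution: $163.43
Taxable wages = $3,107.15 − $163.43 = $2,943.72
State tax withheld: $2,943.72 × 0.091 = $267.88
State unemployment insurance (employee share): $3,107.15 × 0.001 = $3.11
PFL insurance: $3,107.15 × 0.004 = $12.43
Medicare tax: $3,107.15 × 0.03 = $93.21
Vision insurance premium: $176.20
Roth contribution: $253.42
Medical insurance premium: $189.60
Total deductions = $163.43 + $267.88 + $3.11 + $12.43 + $93.21 + $176.20 + $253.42 + $189.60 = $1,159.28
Net pay = $3,107.15 − $1,159.28 = $1,947.87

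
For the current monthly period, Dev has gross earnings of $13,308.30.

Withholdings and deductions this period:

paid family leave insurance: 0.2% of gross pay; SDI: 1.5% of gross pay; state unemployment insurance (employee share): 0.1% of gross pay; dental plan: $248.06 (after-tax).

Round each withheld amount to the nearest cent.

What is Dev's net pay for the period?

$12,820.69

SDI: $13,308.30 × 0.015 = $199.62
State unemployment insurance (employee share): $13,308.30 × 0.001 = $13.31
Paid family leave insurance: $13,308.30 × 0.002 = $26.62
Dental plan: $248.06
Total deductions = $199.62 + $13.31 + $26.62 + $248.06 = $487.61
Net pay = $13,308.30 − $487.61 = $12,820.69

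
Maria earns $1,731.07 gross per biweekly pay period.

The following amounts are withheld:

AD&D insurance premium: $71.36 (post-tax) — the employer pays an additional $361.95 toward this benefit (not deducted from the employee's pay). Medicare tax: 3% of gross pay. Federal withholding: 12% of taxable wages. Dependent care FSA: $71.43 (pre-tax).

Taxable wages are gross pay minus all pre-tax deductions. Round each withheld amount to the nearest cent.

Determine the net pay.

Dependent care FSA: $71.43
Taxable wages = $1,731.07 − $71.43 = $1,659.64
Federal withholding: $1,659.64 × 0.12 = $199.16
Medicare tax: $1,731.07 × 0.03 = $51.93
AD&D insurance premium: $71.36
(Employer's $361.95 toward AD&D insurance premium is not withheld from the employee.)
Total deductions = $71.43 + $199.16 + $51.93 + $71.36 = $393.88
Net pay = $1,731.07 − $393.88 = $1,337.19

$1,337.19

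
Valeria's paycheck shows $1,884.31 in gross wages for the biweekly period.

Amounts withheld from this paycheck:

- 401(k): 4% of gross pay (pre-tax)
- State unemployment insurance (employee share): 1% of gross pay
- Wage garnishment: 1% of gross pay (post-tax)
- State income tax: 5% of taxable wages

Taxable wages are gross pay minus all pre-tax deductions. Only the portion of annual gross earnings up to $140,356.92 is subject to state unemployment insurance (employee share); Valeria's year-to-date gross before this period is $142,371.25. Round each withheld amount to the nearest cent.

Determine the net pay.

$1,699.65

401(k): $1,884.31 × 0.04 = $75.37
Taxable wages = $1,884.31 − $75.37 = $1,808.94
State income tax: $1,808.94 × 0.05 = $90.45
State unemployment insurance (employee share): annual cap $140,356.92 already reached (YTD $142,371.25), so $0.00
Wage garnishment: $1,884.31 × 0.01 = $18.84
Total deductions = $75.37 + $90.45 + $0.00 + $18.84 = $184.66
Net pay = $1,884.31 − $184.66 = $1,699.65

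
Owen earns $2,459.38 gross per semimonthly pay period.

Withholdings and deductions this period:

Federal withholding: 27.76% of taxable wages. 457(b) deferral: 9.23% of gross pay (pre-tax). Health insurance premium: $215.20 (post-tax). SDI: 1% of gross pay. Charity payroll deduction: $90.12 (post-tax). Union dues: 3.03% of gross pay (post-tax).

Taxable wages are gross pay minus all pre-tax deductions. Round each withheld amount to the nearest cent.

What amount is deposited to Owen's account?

457(b) deferral: $2,459.38 × 0.0923 = $227.00
Taxable wages = $2,459.38 − $227.00 = $2,232.38
Federal withholding: $2,232.38 × 0.2776 = $619.71
SDI: $2,459.38 × 0.01 = $24.59
Union dues: $2,459.38 × 0.0303 = $74.52
Charity payroll deduction: $90.12
Health insurance premium: $215.20
Total deductions = $227.00 + $619.71 + $24.59 + $74.52 + $90.12 + $215.20 = $1,251.14
Net pay = $2,459.38 − $1,251.14 = $1,208.24

$1,208.24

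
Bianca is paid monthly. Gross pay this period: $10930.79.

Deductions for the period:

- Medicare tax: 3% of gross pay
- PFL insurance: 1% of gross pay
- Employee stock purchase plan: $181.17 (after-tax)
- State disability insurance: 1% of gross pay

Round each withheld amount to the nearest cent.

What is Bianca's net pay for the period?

Medicare tax: $10930.79 × 0.03 = $327.92
PFL insurance: $10930.79 × 0.01 = $109.31
State disability insurance: $10930.79 × 0.01 = $109.31
Employee stock purchase plan: $181.17
Total deductions = $327.92 + $109.31 + $109.31 + $181.17 = $727.71
Net pay = $10930.79 − $727.71 = $10203.08

$10203.08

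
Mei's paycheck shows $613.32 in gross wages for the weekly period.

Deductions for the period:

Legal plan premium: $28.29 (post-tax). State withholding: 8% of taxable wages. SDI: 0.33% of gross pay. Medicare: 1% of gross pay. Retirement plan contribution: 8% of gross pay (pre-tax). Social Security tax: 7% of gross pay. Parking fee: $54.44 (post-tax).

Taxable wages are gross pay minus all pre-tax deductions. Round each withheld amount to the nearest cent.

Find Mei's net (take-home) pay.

Retirement plan contribution: $613.32 × 0.08 = $49.07
Taxable wages = $613.32 − $49.07 = $564.25
State withholding: $564.25 × 0.08 = $45.14
Social Security tax: $613.32 × 0.07 = $42.93
Medicare: $613.32 × 0.01 = $6.13
SDI: $613.32 × 0.0033 = $2.02
Parking fee: $54.44
Legal plan premium: $28.29
Total deductions = $49.07 + $45.14 + $42.93 + $6.13 + $2.02 + $54.44 + $28.29 = $228.02
Net pay = $613.32 − $228.02 = $385.30

$385.30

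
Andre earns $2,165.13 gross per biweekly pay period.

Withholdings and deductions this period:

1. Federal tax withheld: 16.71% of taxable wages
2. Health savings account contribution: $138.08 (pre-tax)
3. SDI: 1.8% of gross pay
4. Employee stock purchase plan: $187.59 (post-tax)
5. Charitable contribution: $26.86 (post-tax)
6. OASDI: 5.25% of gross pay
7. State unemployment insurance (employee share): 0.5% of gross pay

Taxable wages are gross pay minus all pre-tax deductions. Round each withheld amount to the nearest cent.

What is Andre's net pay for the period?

Health savings account contribution: $138.08
Taxable wages = $2,165.13 − $138.08 = $2,027.05
Federal tax withheld: $2,027.05 × 0.1671 = $338.72
SDI: $2,165.13 × 0.018 = $38.97
State unemployment insurance (employee share): $2,165.13 × 0.005 = $10.83
OASDI: $2,165.13 × 0.0525 = $113.67
Employee stock purchase plan: $187.59
Charitable contribution: $26.86
Total deductions = $138.08 + $338.72 + $38.97 + $10.83 + $113.67 + $187.59 + $26.86 = $854.72
Net pay = $2,165.13 − $854.72 = $1,310.41

$1,310.41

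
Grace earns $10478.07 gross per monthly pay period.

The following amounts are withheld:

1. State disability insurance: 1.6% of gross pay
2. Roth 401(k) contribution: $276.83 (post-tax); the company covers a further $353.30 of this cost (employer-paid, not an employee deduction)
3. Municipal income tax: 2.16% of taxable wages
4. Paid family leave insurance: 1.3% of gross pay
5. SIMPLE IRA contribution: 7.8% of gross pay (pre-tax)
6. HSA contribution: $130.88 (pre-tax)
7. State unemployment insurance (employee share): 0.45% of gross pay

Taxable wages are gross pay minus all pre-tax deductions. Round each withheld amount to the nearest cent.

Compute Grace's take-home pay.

SIMPLE IRA contribution: $10478.07 × 0.078 = $817.29
HSA contribution: $130.88
Pre-tax total = $817.29 + $130.88 = $948.17
Taxable wages = $10478.07 − $948.17 = $9529.90
Municipal income tax: $9529.90 × 0.0216 = $205.85
State disability insurance: $10478.07 × 0.016 = $167.65
Paid family leave insurance: $10478.07 × 0.013 = $136.21
State unemployment insurance (employee share): $10478.07 × 0.0045 = $47.15
Roth 401(k) contribution: $276.83
(Employer's $353.30 toward Roth 401(k) contribution is not withheld from the employee.)
Total deductions = $817.29 + $130.88 + $205.85 + $167.65 + $136.21 + $47.15 + $276.83 = $1781.86
Net pay = $10478.07 − $1781.86 = $8696.21

$8696.21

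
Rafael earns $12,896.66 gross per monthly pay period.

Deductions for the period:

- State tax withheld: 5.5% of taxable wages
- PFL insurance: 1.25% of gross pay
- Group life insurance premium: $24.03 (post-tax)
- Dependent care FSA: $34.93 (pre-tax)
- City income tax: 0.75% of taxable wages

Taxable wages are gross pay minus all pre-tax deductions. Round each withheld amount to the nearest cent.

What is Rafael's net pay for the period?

$11,872.63

Dependent care FSA: $34.93
Taxable wages = $12,896.66 − $34.93 = $12,861.73
State tax withheld: $12,861.73 × 0.055 = $707.40
City income tax: $12,861.73 × 0.0075 = $96.46
PFL insurance: $12,896.66 × 0.0125 = $161.21
Group life insurance premium: $24.03
Total deductions = $34.93 + $707.40 + $96.46 + $161.21 + $24.03 = $1,024.03
Net pay = $12,896.66 − $1,024.03 = $11,872.63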